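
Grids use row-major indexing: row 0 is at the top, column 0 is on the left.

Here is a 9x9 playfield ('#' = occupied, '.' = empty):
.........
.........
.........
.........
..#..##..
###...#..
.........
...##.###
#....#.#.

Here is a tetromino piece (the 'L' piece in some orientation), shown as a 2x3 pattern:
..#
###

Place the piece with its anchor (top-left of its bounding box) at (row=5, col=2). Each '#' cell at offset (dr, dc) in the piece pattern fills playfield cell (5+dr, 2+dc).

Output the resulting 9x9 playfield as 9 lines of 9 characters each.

Fill (5+0,2+2) = (5,4)
Fill (5+1,2+0) = (6,2)
Fill (5+1,2+1) = (6,3)
Fill (5+1,2+2) = (6,4)

Answer: .........
.........
.........
.........
..#..##..
###.#.#..
..###....
...##.###
#....#.#.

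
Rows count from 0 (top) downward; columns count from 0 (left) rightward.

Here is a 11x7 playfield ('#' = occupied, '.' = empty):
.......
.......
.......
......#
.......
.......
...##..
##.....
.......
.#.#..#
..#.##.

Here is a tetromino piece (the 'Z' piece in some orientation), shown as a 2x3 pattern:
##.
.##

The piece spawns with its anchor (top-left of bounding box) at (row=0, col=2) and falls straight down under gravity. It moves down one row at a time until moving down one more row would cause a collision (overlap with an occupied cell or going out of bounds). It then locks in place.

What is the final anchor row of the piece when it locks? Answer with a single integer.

Spawn at (row=0, col=2). Try each row:
  row 0: fits
  row 1: fits
  row 2: fits
  row 3: fits
  row 4: fits
  row 5: blocked -> lock at row 4

Answer: 4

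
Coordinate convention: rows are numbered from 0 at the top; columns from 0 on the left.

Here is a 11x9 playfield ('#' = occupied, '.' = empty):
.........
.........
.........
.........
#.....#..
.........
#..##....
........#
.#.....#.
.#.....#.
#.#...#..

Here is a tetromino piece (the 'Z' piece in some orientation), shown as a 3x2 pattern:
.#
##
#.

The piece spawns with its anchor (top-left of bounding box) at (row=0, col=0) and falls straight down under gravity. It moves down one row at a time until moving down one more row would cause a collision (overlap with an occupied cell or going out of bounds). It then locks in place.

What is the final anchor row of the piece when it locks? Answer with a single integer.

Spawn at (row=0, col=0). Try each row:
  row 0: fits
  row 1: fits
  row 2: blocked -> lock at row 1

Answer: 1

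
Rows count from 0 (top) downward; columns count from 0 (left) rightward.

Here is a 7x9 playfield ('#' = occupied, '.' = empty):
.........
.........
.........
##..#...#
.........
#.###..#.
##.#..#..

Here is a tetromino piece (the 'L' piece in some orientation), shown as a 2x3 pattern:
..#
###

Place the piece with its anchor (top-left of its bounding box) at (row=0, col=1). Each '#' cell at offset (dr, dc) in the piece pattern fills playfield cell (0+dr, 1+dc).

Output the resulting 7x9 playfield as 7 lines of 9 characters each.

Answer: ...#.....
.###.....
.........
##..#...#
.........
#.###..#.
##.#..#..

Derivation:
Fill (0+0,1+2) = (0,3)
Fill (0+1,1+0) = (1,1)
Fill (0+1,1+1) = (1,2)
Fill (0+1,1+2) = (1,3)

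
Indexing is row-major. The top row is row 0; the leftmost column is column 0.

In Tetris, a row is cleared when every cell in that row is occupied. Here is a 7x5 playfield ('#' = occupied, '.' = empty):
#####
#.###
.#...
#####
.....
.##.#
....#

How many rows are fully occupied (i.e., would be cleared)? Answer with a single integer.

Check each row:
  row 0: 0 empty cells -> FULL (clear)
  row 1: 1 empty cell -> not full
  row 2: 4 empty cells -> not full
  row 3: 0 empty cells -> FULL (clear)
  row 4: 5 empty cells -> not full
  row 5: 2 empty cells -> not full
  row 6: 4 empty cells -> not full
Total rows cleared: 2

Answer: 2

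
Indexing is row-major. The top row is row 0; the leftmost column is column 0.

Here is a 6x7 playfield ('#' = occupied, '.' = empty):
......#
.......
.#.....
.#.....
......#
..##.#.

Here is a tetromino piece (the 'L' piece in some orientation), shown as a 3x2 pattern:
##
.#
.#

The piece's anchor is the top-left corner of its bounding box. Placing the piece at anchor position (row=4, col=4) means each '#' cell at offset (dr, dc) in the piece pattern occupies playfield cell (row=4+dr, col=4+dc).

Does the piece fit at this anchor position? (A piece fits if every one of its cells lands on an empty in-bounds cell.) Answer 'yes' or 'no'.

Answer: no

Derivation:
Check each piece cell at anchor (4, 4):
  offset (0,0) -> (4,4): empty -> OK
  offset (0,1) -> (4,5): empty -> OK
  offset (1,1) -> (5,5): occupied ('#') -> FAIL
  offset (2,1) -> (6,5): out of bounds -> FAIL
All cells valid: no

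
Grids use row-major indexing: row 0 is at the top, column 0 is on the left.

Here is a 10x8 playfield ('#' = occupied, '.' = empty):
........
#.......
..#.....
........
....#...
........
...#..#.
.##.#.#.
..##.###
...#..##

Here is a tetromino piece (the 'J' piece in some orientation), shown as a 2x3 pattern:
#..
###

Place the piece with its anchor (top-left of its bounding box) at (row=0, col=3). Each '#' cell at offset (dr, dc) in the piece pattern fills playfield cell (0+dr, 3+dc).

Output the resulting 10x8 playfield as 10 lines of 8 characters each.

Answer: ...#....
#..###..
..#.....
........
....#...
........
...#..#.
.##.#.#.
..##.###
...#..##

Derivation:
Fill (0+0,3+0) = (0,3)
Fill (0+1,3+0) = (1,3)
Fill (0+1,3+1) = (1,4)
Fill (0+1,3+2) = (1,5)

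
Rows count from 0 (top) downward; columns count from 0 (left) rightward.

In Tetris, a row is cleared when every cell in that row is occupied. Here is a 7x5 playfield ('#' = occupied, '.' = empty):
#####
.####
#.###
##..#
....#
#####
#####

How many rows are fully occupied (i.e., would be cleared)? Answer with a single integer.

Answer: 3

Derivation:
Check each row:
  row 0: 0 empty cells -> FULL (clear)
  row 1: 1 empty cell -> not full
  row 2: 1 empty cell -> not full
  row 3: 2 empty cells -> not full
  row 4: 4 empty cells -> not full
  row 5: 0 empty cells -> FULL (clear)
  row 6: 0 empty cells -> FULL (clear)
Total rows cleared: 3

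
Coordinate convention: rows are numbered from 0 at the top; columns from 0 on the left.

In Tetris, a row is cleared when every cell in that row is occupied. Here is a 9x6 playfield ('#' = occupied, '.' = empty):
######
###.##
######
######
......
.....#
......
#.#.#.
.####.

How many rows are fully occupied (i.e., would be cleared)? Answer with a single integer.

Answer: 3

Derivation:
Check each row:
  row 0: 0 empty cells -> FULL (clear)
  row 1: 1 empty cell -> not full
  row 2: 0 empty cells -> FULL (clear)
  row 3: 0 empty cells -> FULL (clear)
  row 4: 6 empty cells -> not full
  row 5: 5 empty cells -> not full
  row 6: 6 empty cells -> not full
  row 7: 3 empty cells -> not full
  row 8: 2 empty cells -> not full
Total rows cleared: 3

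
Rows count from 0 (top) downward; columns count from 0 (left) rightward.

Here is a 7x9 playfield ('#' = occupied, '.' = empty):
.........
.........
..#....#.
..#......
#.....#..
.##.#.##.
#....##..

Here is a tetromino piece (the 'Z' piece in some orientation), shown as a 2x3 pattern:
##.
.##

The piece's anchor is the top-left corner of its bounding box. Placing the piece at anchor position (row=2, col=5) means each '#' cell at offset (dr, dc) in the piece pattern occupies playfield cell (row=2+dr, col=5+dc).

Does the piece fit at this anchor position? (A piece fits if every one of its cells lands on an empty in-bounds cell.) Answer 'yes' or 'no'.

Answer: yes

Derivation:
Check each piece cell at anchor (2, 5):
  offset (0,0) -> (2,5): empty -> OK
  offset (0,1) -> (2,6): empty -> OK
  offset (1,1) -> (3,6): empty -> OK
  offset (1,2) -> (3,7): empty -> OK
All cells valid: yes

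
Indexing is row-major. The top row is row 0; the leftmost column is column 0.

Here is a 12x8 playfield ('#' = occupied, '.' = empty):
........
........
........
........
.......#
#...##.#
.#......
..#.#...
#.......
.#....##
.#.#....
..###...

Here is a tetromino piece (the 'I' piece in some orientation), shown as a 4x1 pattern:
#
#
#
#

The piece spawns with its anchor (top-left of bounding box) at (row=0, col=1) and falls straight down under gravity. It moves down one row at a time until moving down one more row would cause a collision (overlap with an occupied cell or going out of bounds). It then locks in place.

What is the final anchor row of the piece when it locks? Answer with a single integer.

Spawn at (row=0, col=1). Try each row:
  row 0: fits
  row 1: fits
  row 2: fits
  row 3: blocked -> lock at row 2

Answer: 2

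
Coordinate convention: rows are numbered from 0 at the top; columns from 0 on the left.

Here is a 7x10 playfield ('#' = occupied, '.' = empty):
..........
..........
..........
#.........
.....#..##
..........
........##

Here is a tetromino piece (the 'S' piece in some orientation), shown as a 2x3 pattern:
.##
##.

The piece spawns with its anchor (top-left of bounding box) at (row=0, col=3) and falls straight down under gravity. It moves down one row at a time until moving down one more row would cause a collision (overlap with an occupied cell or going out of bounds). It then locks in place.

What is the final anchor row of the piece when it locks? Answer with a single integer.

Spawn at (row=0, col=3). Try each row:
  row 0: fits
  row 1: fits
  row 2: fits
  row 3: fits
  row 4: blocked -> lock at row 3

Answer: 3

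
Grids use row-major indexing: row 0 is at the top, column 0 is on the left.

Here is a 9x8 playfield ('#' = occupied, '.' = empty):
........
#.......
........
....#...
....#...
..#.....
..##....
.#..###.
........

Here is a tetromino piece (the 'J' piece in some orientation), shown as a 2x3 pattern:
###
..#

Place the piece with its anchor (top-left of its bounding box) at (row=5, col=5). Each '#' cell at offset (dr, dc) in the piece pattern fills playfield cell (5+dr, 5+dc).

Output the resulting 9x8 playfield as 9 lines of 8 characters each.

Answer: ........
#.......
........
....#...
....#...
..#..###
..##...#
.#..###.
........

Derivation:
Fill (5+0,5+0) = (5,5)
Fill (5+0,5+1) = (5,6)
Fill (5+0,5+2) = (5,7)
Fill (5+1,5+2) = (6,7)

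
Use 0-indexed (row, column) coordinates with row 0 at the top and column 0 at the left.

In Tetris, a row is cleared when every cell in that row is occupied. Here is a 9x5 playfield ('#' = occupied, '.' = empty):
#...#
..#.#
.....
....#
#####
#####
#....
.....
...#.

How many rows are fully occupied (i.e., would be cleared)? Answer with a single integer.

Answer: 2

Derivation:
Check each row:
  row 0: 3 empty cells -> not full
  row 1: 3 empty cells -> not full
  row 2: 5 empty cells -> not full
  row 3: 4 empty cells -> not full
  row 4: 0 empty cells -> FULL (clear)
  row 5: 0 empty cells -> FULL (clear)
  row 6: 4 empty cells -> not full
  row 7: 5 empty cells -> not full
  row 8: 4 empty cells -> not full
Total rows cleared: 2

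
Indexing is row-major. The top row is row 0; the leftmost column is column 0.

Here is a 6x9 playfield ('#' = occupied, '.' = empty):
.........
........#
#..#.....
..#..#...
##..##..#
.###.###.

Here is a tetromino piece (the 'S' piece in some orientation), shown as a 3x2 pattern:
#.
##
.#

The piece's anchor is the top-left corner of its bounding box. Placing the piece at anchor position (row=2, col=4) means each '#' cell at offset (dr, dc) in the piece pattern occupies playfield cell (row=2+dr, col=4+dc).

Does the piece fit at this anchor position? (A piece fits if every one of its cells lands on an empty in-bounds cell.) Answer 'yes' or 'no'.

Answer: no

Derivation:
Check each piece cell at anchor (2, 4):
  offset (0,0) -> (2,4): empty -> OK
  offset (1,0) -> (3,4): empty -> OK
  offset (1,1) -> (3,5): occupied ('#') -> FAIL
  offset (2,1) -> (4,5): occupied ('#') -> FAIL
All cells valid: no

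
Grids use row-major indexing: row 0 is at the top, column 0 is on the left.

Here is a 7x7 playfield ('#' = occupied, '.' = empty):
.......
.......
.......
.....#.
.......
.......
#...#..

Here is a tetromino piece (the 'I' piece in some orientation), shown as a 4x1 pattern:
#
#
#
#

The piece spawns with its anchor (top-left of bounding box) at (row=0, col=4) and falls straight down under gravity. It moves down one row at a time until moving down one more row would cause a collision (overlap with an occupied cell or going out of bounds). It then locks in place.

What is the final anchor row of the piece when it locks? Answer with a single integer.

Spawn at (row=0, col=4). Try each row:
  row 0: fits
  row 1: fits
  row 2: fits
  row 3: blocked -> lock at row 2

Answer: 2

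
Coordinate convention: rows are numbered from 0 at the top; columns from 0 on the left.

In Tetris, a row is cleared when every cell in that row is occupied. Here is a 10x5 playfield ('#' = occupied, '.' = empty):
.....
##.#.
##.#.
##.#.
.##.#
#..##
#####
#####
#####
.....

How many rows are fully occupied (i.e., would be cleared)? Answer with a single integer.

Answer: 3

Derivation:
Check each row:
  row 0: 5 empty cells -> not full
  row 1: 2 empty cells -> not full
  row 2: 2 empty cells -> not full
  row 3: 2 empty cells -> not full
  row 4: 2 empty cells -> not full
  row 5: 2 empty cells -> not full
  row 6: 0 empty cells -> FULL (clear)
  row 7: 0 empty cells -> FULL (clear)
  row 8: 0 empty cells -> FULL (clear)
  row 9: 5 empty cells -> not full
Total rows cleared: 3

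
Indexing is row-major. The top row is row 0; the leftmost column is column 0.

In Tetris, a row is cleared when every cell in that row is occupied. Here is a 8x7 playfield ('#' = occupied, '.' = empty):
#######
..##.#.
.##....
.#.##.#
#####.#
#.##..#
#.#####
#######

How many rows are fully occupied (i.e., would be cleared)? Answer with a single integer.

Check each row:
  row 0: 0 empty cells -> FULL (clear)
  row 1: 4 empty cells -> not full
  row 2: 5 empty cells -> not full
  row 3: 3 empty cells -> not full
  row 4: 1 empty cell -> not full
  row 5: 3 empty cells -> not full
  row 6: 1 empty cell -> not full
  row 7: 0 empty cells -> FULL (clear)
Total rows cleared: 2

Answer: 2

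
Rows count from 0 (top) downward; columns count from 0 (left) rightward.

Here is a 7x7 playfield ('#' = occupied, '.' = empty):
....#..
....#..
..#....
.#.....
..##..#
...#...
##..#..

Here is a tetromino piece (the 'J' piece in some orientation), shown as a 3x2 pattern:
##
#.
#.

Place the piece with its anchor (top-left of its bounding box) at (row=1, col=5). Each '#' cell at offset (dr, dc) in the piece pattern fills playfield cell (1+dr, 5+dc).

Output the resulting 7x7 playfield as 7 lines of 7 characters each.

Fill (1+0,5+0) = (1,5)
Fill (1+0,5+1) = (1,6)
Fill (1+1,5+0) = (2,5)
Fill (1+2,5+0) = (3,5)

Answer: ....#..
....###
..#..#.
.#...#.
..##..#
...#...
##..#..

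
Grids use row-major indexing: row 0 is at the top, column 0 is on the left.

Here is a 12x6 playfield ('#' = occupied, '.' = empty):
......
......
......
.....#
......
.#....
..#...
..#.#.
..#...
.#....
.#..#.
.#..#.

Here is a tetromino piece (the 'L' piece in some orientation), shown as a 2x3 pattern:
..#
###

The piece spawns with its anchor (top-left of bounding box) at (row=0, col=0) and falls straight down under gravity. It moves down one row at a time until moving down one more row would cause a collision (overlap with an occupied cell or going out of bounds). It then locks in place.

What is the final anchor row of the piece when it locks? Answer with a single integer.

Answer: 3

Derivation:
Spawn at (row=0, col=0). Try each row:
  row 0: fits
  row 1: fits
  row 2: fits
  row 3: fits
  row 4: blocked -> lock at row 3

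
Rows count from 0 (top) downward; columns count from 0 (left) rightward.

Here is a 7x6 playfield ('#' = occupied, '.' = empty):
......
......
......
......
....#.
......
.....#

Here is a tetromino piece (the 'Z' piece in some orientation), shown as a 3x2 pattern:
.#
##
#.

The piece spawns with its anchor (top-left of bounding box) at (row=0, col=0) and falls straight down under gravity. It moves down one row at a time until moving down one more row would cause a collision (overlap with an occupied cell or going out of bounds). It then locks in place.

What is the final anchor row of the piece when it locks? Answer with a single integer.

Answer: 4

Derivation:
Spawn at (row=0, col=0). Try each row:
  row 0: fits
  row 1: fits
  row 2: fits
  row 3: fits
  row 4: fits
  row 5: blocked -> lock at row 4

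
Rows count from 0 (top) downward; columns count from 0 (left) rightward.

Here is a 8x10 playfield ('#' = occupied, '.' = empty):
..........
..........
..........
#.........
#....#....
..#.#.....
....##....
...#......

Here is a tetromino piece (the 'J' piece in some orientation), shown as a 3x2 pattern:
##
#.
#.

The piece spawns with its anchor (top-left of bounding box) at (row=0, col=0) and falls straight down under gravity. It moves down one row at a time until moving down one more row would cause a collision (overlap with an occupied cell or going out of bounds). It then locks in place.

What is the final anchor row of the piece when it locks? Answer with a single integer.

Answer: 0

Derivation:
Spawn at (row=0, col=0). Try each row:
  row 0: fits
  row 1: blocked -> lock at row 0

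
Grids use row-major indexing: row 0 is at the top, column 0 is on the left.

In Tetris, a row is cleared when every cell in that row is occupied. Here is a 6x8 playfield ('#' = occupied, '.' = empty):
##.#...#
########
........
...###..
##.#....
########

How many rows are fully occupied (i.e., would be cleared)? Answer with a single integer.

Answer: 2

Derivation:
Check each row:
  row 0: 4 empty cells -> not full
  row 1: 0 empty cells -> FULL (clear)
  row 2: 8 empty cells -> not full
  row 3: 5 empty cells -> not full
  row 4: 5 empty cells -> not full
  row 5: 0 empty cells -> FULL (clear)
Total rows cleared: 2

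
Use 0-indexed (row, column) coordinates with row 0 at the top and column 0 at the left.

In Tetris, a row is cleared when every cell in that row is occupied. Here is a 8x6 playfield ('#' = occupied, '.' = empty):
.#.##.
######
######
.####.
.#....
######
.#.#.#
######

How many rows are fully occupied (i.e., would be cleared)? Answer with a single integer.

Answer: 4

Derivation:
Check each row:
  row 0: 3 empty cells -> not full
  row 1: 0 empty cells -> FULL (clear)
  row 2: 0 empty cells -> FULL (clear)
  row 3: 2 empty cells -> not full
  row 4: 5 empty cells -> not full
  row 5: 0 empty cells -> FULL (clear)
  row 6: 3 empty cells -> not full
  row 7: 0 empty cells -> FULL (clear)
Total rows cleared: 4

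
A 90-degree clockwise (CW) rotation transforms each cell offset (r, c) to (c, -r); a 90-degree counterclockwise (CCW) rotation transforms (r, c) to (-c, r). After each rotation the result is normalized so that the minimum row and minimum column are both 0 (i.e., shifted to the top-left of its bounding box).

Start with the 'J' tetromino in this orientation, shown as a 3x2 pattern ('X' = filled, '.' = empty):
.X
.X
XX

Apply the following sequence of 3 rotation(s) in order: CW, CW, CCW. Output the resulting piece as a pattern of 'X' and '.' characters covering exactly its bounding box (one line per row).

Answer: X..
XXX

Derivation:
Start:
.X
.X
XX
After rotation 1 (CW):
X..
XXX
After rotation 2 (CW):
XX
X.
X.
After rotation 3 (CCW):
X..
XXX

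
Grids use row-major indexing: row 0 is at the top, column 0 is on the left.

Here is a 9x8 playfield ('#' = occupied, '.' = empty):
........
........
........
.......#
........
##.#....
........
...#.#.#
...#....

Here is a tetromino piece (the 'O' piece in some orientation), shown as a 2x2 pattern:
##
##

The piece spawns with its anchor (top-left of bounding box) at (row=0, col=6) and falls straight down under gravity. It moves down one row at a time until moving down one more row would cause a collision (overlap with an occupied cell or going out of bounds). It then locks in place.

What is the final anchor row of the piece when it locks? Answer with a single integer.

Answer: 1

Derivation:
Spawn at (row=0, col=6). Try each row:
  row 0: fits
  row 1: fits
  row 2: blocked -> lock at row 1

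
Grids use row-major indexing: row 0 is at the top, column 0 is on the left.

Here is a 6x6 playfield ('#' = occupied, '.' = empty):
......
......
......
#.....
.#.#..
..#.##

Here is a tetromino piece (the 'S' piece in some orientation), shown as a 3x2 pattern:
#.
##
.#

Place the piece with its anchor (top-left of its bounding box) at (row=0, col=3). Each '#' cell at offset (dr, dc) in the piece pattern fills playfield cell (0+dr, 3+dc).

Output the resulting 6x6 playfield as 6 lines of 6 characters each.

Fill (0+0,3+0) = (0,3)
Fill (0+1,3+0) = (1,3)
Fill (0+1,3+1) = (1,4)
Fill (0+2,3+1) = (2,4)

Answer: ...#..
...##.
....#.
#.....
.#.#..
..#.##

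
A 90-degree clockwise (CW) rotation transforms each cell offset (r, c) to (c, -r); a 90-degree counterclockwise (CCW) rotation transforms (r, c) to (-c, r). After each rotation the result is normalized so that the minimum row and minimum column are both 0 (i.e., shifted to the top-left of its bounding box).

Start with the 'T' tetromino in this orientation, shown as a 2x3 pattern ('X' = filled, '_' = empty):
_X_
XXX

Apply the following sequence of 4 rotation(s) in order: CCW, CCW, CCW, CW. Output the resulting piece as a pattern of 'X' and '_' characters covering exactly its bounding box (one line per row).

Answer: XXX
_X_

Derivation:
Start:
_X_
XXX
After rotation 1 (CCW):
_X
XX
_X
After rotation 2 (CCW):
XXX
_X_
After rotation 3 (CCW):
X_
XX
X_
After rotation 4 (CW):
XXX
_X_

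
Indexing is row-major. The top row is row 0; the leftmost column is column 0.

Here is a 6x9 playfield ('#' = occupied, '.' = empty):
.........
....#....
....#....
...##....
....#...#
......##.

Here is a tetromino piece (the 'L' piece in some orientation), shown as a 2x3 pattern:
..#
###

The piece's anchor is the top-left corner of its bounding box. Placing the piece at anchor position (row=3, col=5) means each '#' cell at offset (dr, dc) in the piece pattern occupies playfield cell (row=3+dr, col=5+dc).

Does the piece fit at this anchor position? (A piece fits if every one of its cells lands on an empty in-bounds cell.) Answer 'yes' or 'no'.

Check each piece cell at anchor (3, 5):
  offset (0,2) -> (3,7): empty -> OK
  offset (1,0) -> (4,5): empty -> OK
  offset (1,1) -> (4,6): empty -> OK
  offset (1,2) -> (4,7): empty -> OK
All cells valid: yes

Answer: yes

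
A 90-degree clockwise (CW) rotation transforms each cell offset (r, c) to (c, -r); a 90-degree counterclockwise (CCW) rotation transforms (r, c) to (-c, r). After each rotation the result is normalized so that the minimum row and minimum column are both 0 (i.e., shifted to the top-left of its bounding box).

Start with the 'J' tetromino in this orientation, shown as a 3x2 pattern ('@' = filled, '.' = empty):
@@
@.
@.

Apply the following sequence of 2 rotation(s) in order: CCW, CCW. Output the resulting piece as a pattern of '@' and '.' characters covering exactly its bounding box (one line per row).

Start:
@@
@.
@.
After rotation 1 (CCW):
@..
@@@
After rotation 2 (CCW):
.@
.@
@@

Answer: .@
.@
@@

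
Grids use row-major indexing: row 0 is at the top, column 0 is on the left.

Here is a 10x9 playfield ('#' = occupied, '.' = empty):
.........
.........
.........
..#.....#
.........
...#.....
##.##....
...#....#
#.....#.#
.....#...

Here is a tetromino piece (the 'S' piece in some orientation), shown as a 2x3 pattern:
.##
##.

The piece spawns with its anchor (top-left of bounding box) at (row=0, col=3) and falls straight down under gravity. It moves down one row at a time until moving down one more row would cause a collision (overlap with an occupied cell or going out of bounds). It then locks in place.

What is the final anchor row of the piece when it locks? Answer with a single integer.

Spawn at (row=0, col=3). Try each row:
  row 0: fits
  row 1: fits
  row 2: fits
  row 3: fits
  row 4: blocked -> lock at row 3

Answer: 3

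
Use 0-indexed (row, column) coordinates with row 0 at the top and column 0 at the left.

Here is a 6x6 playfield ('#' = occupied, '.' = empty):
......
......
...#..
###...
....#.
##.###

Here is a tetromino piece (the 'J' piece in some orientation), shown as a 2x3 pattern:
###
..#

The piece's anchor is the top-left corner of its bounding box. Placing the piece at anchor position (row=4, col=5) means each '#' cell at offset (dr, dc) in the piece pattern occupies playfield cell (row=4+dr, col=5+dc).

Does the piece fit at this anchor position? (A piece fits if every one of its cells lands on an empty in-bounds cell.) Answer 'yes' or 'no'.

Answer: no

Derivation:
Check each piece cell at anchor (4, 5):
  offset (0,0) -> (4,5): empty -> OK
  offset (0,1) -> (4,6): out of bounds -> FAIL
  offset (0,2) -> (4,7): out of bounds -> FAIL
  offset (1,2) -> (5,7): out of bounds -> FAIL
All cells valid: no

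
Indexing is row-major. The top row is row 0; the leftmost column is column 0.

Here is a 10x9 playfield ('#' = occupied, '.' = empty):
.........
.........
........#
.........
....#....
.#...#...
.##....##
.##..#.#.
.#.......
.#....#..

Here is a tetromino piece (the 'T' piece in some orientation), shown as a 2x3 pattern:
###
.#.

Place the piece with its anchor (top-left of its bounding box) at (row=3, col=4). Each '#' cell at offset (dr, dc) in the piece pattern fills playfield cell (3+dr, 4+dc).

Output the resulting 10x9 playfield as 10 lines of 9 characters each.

Fill (3+0,4+0) = (3,4)
Fill (3+0,4+1) = (3,5)
Fill (3+0,4+2) = (3,6)
Fill (3+1,4+1) = (4,5)

Answer: .........
.........
........#
....###..
....##...
.#...#...
.##....##
.##..#.#.
.#.......
.#....#..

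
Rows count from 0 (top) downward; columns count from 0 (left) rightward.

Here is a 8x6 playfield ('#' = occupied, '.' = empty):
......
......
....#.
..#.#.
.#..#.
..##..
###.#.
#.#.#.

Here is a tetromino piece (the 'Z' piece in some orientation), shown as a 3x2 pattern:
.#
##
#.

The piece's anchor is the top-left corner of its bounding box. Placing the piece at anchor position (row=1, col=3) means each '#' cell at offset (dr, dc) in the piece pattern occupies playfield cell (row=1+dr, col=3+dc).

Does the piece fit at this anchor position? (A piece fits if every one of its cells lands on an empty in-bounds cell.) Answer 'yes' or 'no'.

Check each piece cell at anchor (1, 3):
  offset (0,1) -> (1,4): empty -> OK
  offset (1,0) -> (2,3): empty -> OK
  offset (1,1) -> (2,4): occupied ('#') -> FAIL
  offset (2,0) -> (3,3): empty -> OK
All cells valid: no

Answer: no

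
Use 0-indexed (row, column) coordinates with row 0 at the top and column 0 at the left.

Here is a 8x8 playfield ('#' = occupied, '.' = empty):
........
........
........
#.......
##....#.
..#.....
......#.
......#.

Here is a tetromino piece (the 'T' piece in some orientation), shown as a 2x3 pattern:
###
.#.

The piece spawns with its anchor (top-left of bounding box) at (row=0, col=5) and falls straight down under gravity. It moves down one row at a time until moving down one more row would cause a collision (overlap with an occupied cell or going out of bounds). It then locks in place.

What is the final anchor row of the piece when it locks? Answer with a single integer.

Spawn at (row=0, col=5). Try each row:
  row 0: fits
  row 1: fits
  row 2: fits
  row 3: blocked -> lock at row 2

Answer: 2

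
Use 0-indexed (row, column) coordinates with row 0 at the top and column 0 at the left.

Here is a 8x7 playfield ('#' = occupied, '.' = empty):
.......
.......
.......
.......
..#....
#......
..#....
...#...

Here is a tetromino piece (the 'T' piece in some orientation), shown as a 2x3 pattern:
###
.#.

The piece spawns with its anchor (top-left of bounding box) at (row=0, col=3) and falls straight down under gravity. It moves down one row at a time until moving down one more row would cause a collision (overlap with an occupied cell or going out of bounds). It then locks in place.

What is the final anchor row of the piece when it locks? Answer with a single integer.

Answer: 6

Derivation:
Spawn at (row=0, col=3). Try each row:
  row 0: fits
  row 1: fits
  row 2: fits
  row 3: fits
  row 4: fits
  row 5: fits
  row 6: fits
  row 7: blocked -> lock at row 6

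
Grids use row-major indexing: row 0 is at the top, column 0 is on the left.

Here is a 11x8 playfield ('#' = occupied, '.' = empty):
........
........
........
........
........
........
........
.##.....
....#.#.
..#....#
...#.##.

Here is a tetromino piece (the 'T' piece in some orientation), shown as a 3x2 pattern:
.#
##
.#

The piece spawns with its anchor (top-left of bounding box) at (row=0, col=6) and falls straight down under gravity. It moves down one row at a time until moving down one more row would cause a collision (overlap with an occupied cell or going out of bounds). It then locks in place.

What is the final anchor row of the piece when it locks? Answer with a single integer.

Spawn at (row=0, col=6). Try each row:
  row 0: fits
  row 1: fits
  row 2: fits
  row 3: fits
  row 4: fits
  row 5: fits
  row 6: fits
  row 7: blocked -> lock at row 6

Answer: 6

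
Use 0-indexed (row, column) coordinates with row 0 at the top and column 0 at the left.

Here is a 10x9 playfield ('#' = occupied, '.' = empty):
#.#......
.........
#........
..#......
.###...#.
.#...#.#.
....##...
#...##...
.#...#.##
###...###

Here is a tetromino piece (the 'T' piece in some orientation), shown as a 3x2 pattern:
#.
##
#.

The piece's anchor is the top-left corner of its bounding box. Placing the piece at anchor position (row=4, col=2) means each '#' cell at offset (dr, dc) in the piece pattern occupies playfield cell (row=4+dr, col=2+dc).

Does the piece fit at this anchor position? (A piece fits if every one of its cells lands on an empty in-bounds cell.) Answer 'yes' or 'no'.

Check each piece cell at anchor (4, 2):
  offset (0,0) -> (4,2): occupied ('#') -> FAIL
  offset (1,0) -> (5,2): empty -> OK
  offset (1,1) -> (5,3): empty -> OK
  offset (2,0) -> (6,2): empty -> OK
All cells valid: no

Answer: no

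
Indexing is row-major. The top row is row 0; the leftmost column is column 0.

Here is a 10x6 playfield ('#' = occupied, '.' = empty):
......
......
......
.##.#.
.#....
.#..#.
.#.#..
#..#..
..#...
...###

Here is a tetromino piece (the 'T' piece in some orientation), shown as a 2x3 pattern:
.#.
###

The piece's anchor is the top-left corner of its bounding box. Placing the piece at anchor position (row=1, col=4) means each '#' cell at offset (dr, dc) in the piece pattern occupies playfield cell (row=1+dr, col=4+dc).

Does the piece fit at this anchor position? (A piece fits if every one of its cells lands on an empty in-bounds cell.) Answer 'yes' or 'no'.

Check each piece cell at anchor (1, 4):
  offset (0,1) -> (1,5): empty -> OK
  offset (1,0) -> (2,4): empty -> OK
  offset (1,1) -> (2,5): empty -> OK
  offset (1,2) -> (2,6): out of bounds -> FAIL
All cells valid: no

Answer: no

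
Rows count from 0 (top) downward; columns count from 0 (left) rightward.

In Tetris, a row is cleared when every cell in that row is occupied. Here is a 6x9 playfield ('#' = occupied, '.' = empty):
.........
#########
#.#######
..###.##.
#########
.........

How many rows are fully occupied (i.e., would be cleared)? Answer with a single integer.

Answer: 2

Derivation:
Check each row:
  row 0: 9 empty cells -> not full
  row 1: 0 empty cells -> FULL (clear)
  row 2: 1 empty cell -> not full
  row 3: 4 empty cells -> not full
  row 4: 0 empty cells -> FULL (clear)
  row 5: 9 empty cells -> not full
Total rows cleared: 2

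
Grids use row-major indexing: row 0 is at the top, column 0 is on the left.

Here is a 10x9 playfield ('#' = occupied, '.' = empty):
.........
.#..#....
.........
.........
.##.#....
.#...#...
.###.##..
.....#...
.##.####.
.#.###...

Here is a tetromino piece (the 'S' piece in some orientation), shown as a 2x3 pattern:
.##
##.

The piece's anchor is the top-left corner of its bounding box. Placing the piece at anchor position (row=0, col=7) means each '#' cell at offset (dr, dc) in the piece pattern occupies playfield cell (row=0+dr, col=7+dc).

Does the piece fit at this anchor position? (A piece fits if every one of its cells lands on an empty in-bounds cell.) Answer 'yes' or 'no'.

Answer: no

Derivation:
Check each piece cell at anchor (0, 7):
  offset (0,1) -> (0,8): empty -> OK
  offset (0,2) -> (0,9): out of bounds -> FAIL
  offset (1,0) -> (1,7): empty -> OK
  offset (1,1) -> (1,8): empty -> OK
All cells valid: no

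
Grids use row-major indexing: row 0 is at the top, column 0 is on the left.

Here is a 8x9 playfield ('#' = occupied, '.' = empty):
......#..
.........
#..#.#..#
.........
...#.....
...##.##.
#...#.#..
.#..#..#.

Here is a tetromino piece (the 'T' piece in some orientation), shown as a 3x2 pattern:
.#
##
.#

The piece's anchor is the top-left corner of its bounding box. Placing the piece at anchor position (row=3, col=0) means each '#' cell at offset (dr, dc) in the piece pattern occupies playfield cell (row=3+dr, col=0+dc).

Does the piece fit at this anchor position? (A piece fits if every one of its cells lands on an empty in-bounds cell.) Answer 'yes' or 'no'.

Answer: yes

Derivation:
Check each piece cell at anchor (3, 0):
  offset (0,1) -> (3,1): empty -> OK
  offset (1,0) -> (4,0): empty -> OK
  offset (1,1) -> (4,1): empty -> OK
  offset (2,1) -> (5,1): empty -> OK
All cells valid: yes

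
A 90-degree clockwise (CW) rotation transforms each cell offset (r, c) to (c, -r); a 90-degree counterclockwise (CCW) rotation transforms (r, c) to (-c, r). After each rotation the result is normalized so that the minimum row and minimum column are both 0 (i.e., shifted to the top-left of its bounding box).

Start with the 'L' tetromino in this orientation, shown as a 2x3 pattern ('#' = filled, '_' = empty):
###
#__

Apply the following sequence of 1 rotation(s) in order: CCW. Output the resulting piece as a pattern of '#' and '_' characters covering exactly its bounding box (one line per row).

Start:
###
#__
After rotation 1 (CCW):
#_
#_
##

Answer: #_
#_
##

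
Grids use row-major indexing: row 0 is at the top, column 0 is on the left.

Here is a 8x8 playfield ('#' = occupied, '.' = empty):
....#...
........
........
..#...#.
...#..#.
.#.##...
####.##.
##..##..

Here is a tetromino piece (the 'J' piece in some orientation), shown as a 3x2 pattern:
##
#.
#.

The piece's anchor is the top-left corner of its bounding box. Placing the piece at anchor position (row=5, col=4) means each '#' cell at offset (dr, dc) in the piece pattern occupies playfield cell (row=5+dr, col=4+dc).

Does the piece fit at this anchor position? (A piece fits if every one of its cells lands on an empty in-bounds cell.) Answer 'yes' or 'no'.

Answer: no

Derivation:
Check each piece cell at anchor (5, 4):
  offset (0,0) -> (5,4): occupied ('#') -> FAIL
  offset (0,1) -> (5,5): empty -> OK
  offset (1,0) -> (6,4): empty -> OK
  offset (2,0) -> (7,4): occupied ('#') -> FAIL
All cells valid: no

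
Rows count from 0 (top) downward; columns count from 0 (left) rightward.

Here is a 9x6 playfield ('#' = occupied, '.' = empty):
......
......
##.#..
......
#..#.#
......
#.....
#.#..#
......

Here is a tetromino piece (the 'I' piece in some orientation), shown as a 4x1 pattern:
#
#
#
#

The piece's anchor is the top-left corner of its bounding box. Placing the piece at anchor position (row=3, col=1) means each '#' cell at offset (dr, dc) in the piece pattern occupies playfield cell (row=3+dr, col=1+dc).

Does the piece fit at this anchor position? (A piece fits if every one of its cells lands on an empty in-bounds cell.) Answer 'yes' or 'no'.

Answer: yes

Derivation:
Check each piece cell at anchor (3, 1):
  offset (0,0) -> (3,1): empty -> OK
  offset (1,0) -> (4,1): empty -> OK
  offset (2,0) -> (5,1): empty -> OK
  offset (3,0) -> (6,1): empty -> OK
All cells valid: yes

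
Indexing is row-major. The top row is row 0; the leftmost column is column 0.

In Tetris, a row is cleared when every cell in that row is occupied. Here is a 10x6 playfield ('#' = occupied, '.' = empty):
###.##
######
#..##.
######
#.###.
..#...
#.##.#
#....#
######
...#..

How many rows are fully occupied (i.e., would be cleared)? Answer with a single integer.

Check each row:
  row 0: 1 empty cell -> not full
  row 1: 0 empty cells -> FULL (clear)
  row 2: 3 empty cells -> not full
  row 3: 0 empty cells -> FULL (clear)
  row 4: 2 empty cells -> not full
  row 5: 5 empty cells -> not full
  row 6: 2 empty cells -> not full
  row 7: 4 empty cells -> not full
  row 8: 0 empty cells -> FULL (clear)
  row 9: 5 empty cells -> not full
Total rows cleared: 3

Answer: 3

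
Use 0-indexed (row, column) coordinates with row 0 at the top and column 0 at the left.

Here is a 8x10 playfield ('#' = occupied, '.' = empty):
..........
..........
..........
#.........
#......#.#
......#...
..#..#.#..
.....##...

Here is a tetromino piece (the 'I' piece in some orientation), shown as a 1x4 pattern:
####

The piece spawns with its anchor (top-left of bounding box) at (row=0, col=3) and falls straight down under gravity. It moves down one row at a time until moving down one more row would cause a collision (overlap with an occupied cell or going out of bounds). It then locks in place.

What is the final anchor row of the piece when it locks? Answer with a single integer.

Answer: 4

Derivation:
Spawn at (row=0, col=3). Try each row:
  row 0: fits
  row 1: fits
  row 2: fits
  row 3: fits
  row 4: fits
  row 5: blocked -> lock at row 4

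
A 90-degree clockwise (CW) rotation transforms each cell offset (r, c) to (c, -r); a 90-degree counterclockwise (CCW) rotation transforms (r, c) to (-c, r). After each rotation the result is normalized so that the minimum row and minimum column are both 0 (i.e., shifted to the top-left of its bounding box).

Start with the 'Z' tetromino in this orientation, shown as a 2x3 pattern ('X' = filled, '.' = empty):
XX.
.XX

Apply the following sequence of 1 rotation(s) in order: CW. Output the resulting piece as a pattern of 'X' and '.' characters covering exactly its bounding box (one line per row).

Start:
XX.
.XX
After rotation 1 (CW):
.X
XX
X.

Answer: .X
XX
X.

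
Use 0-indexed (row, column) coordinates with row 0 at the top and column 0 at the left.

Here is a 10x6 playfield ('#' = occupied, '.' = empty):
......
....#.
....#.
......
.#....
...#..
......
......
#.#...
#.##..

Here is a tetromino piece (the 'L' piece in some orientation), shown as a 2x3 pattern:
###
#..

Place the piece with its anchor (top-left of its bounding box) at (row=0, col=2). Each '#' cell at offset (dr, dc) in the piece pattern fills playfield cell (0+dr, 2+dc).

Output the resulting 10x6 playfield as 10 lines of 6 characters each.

Answer: ..###.
..#.#.
....#.
......
.#....
...#..
......
......
#.#...
#.##..

Derivation:
Fill (0+0,2+0) = (0,2)
Fill (0+0,2+1) = (0,3)
Fill (0+0,2+2) = (0,4)
Fill (0+1,2+0) = (1,2)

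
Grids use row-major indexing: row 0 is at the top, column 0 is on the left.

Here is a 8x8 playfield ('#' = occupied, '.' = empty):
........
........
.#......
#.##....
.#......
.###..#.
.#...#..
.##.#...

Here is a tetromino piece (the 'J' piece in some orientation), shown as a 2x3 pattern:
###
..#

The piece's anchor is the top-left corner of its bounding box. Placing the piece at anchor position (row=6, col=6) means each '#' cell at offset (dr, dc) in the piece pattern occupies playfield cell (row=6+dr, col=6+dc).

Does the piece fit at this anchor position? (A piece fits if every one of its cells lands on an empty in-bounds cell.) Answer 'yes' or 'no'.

Answer: no

Derivation:
Check each piece cell at anchor (6, 6):
  offset (0,0) -> (6,6): empty -> OK
  offset (0,1) -> (6,7): empty -> OK
  offset (0,2) -> (6,8): out of bounds -> FAIL
  offset (1,2) -> (7,8): out of bounds -> FAIL
All cells valid: no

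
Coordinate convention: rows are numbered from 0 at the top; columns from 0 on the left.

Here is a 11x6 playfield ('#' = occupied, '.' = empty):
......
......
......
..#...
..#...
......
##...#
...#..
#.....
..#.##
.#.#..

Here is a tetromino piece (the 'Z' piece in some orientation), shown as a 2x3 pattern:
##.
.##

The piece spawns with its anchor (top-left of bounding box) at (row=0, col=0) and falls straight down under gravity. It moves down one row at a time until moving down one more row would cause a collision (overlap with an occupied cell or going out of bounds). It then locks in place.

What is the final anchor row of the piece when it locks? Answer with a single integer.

Answer: 1

Derivation:
Spawn at (row=0, col=0). Try each row:
  row 0: fits
  row 1: fits
  row 2: blocked -> lock at row 1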